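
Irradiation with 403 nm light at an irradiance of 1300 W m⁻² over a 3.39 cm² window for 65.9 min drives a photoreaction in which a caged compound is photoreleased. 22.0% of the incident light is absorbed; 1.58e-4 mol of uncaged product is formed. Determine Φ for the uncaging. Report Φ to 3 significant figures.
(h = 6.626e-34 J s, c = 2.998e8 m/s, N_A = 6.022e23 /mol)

Photon energy at 403 nm: hc/λ = (6.626e-34)(2.998e8)/(403e-9) = 4.929e-19 J.
Energy delivered: (1300 W m⁻²)(3.39e-4 m²)(3954 s) = 1743 J.
Photons incident: 1743 / 4.929e-19 = 3.536e21, i.e. 3.536e21/6.022e23 = 0.005872 mol.
Photons absorbed: 0.220 × 0.005872 = 0.001292 mol.
Φ = 1.58e-4 mol / 0.001292 mol photons = 0.122.

Φ = 0.122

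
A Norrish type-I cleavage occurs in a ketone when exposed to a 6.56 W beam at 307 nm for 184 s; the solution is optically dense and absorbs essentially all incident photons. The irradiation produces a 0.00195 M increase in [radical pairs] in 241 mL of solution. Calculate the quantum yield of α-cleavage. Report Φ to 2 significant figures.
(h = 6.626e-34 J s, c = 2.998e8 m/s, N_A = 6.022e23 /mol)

Product: (0.00195 M)(0.241 L) = 4.699e-4 mol.
Photon energy at 307 nm: hc/λ = (6.626e-34)(2.998e8)/(307e-9) = 6.471e-19 J.
Energy delivered: (6.56 W)(184 s) = 1207 J.
Photons incident: 1207 / 6.471e-19 = 1.865e21, i.e. 1.865e21/6.022e23 = 0.003097 mol.
Φ = 4.699e-4 mol / 0.003097 mol photons = 0.15.

Φ = 0.15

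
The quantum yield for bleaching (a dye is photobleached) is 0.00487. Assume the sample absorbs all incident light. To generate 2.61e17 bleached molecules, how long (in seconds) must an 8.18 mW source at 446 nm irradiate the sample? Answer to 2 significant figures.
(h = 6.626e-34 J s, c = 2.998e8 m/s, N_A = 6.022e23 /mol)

Product: 2.61e17 / 6.022e23 = 4.334e-7 mol.
Photons that must be absorbed: 4.334e-7 / 0.00487 = 8.899e-5 mol.
Photon energy: hc/λ = 4.454e-19 J; per mole, 2.682e5 J mol⁻¹.
Energy required: 8.899e-5 × 2.682e5 = 23.87 J.
Time: 23.87 J / 0.00818 W = 2900 s.

t ≈ 2900 s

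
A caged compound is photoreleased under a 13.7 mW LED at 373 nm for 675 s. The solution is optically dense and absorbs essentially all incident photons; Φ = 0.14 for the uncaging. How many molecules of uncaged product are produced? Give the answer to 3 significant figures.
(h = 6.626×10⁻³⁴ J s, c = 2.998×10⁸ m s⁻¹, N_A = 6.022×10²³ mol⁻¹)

2.43×10¹⁸ molecules

Photon energy at 373 nm: hc/λ = (6.626×10⁻³⁴)(2.998×10⁸)/(373×10⁻⁹) = 5.326×10⁻¹⁹ J.
Energy delivered: (13.7 mW)(675 s) = 9.247 J.
Photons incident: 9.247 / 5.326×10⁻¹⁹ = 1.736×10¹⁹, i.e. 1.736×10¹⁹/6.022×10²³ = 2.883×10⁻⁵ mol.
Product: Φ × n_abs = 0.14 × 2.883×10⁻⁵ = 4.036×10⁻⁶ mol.
As a count: 4.036×10⁻⁶ × 6.022×10²³ = 2.43×10¹⁸.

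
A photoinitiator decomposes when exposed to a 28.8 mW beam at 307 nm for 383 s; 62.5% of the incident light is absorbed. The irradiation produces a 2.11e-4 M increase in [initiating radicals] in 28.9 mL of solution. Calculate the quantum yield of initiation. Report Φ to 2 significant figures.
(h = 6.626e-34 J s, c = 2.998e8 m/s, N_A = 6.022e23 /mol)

Product: (2.11e-4 M)(0.0289 L) = 6.098e-6 mol.
Photon energy at 307 nm: hc/λ = (6.626e-34)(2.998e8)/(307e-9) = 6.471e-19 J.
Energy delivered: (28.8 mW)(383 s) = 11.03 J.
Photons incident: 11.03 / 6.471e-19 = 1.705e19, i.e. 1.705e19/6.022e23 = 2.831e-5 mol.
Photons absorbed: 0.625 × 2.831e-5 = 1.769e-5 mol.
Φ = 6.098e-6 mol / 1.769e-5 mol photons = 0.34.

Φ = 0.34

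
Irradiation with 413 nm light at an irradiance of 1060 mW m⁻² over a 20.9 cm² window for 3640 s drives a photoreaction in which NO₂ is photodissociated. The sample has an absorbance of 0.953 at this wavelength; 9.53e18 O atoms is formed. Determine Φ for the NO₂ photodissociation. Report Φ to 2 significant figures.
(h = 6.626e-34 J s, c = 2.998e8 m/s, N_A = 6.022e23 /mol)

Φ = 0.64

Product: 9.53e18 / 6.022e23 = 1.583e-5 mol.
Photon energy at 413 nm: hc/λ = (6.626e-34)(2.998e8)/(413e-9) = 4.810e-19 J.
Energy delivered: (1060 mW m⁻²)(20.9e-4 m²)(3640 s) = 8.064 J.
Photons incident: 8.064 / 4.810e-19 = 1.677e19, i.e. 1.677e19/6.022e23 = 2.785e-5 mol.
Fraction absorbed: 1 − 10^(−0.953) = 0.8886.
Photons absorbed: 0.8886 × 2.785e-5 = 2.475e-5 mol.
Φ = 1.583e-5 mol / 2.475e-5 mol photons = 0.64.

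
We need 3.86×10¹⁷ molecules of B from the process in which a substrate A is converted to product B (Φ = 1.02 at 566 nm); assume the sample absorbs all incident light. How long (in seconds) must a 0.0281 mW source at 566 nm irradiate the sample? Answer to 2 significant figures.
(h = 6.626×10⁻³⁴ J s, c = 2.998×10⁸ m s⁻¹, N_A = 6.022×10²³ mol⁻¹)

Product: 3.86×10¹⁷ / 6.022×10²³ = 6.410×10⁻⁷ mol.
Photons that must be absorbed: 6.410×10⁻⁷ / 1.02 = 6.284×10⁻⁷ mol.
Photon energy: hc/λ = 3.510×10⁻¹⁹ J; per mole, 2.114×10⁵ J mol⁻¹.
Energy required: 6.284×10⁻⁷ × 2.114×10⁵ = 0.1328 J.
Time: 0.1328 J / 2.81e-05 W = 4700 s.

t ≈ 4700 s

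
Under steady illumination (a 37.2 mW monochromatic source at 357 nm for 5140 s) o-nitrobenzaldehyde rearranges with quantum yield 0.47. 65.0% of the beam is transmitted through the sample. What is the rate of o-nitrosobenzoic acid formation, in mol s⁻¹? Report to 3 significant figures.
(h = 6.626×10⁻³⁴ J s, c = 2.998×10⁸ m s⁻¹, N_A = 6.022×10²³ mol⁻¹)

1.83×10⁻⁸ mol s⁻¹

Photon energy at 357 nm: hc/λ = (6.626×10⁻³⁴)(2.998×10⁸)/(357×10⁻⁹) = 5.564×10⁻¹⁹ J.
Energy delivered: (37.2 mW)(5140 s) = 191.2 J.
Photons incident: 191.2 / 5.564×10⁻¹⁹ = 3.436×10²⁰, i.e. 3.436×10²⁰/6.022×10²³ = 5.706×10⁻⁴ mol.
Fraction absorbed: 1 − 65.0/100 = 0.3500.
Photons absorbed: 0.3500 × 5.706×10⁻⁴ = 1.997×10⁻⁴ mol.
Product formed: 0.47 × 1.997×10⁻⁴ = 9.386×10⁻⁵ mol.
Rate: 9.386×10⁻⁵ / 5140 s = 1.83×10⁻⁸ mol s⁻¹.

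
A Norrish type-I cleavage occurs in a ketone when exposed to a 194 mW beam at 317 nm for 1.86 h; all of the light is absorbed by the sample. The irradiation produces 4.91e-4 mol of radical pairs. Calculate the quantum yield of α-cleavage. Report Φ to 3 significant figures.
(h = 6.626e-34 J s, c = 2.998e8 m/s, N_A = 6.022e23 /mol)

Φ = 0.143

Photon energy at 317 nm: hc/λ = (6.626e-34)(2.998e8)/(317e-9) = 6.266e-19 J.
Energy delivered: (194 mW)(6696 s) = 1299 J.
Photons incident: 1299 / 6.266e-19 = 2.073e21, i.e. 2.073e21/6.022e23 = 0.003442 mol.
Φ = 4.91e-4 mol / 0.003442 mol photons = 0.143.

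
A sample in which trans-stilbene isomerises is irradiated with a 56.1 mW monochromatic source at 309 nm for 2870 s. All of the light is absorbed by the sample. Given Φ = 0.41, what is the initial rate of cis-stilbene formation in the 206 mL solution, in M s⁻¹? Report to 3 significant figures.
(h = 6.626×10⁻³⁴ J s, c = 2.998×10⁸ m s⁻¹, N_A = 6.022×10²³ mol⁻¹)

2.88×10⁻⁷ M s⁻¹

Photon energy at 309 nm: hc/λ = (6.626×10⁻³⁴)(2.998×10⁸)/(309×10⁻⁹) = 6.429×10⁻¹⁹ J.
Energy delivered: (56.1 mW)(2870 s) = 161.0 J.
Photons incident: 161.0 / 6.429×10⁻¹⁹ = 2.504×10²⁰, i.e. 2.504×10²⁰/6.022×10²³ = 4.158×10⁻⁴ mol.
Product formed: 0.41 × 4.158×10⁻⁴ = 1.705×10⁻⁴ mol.
Rate: 1.705×10⁻⁴ mol / (2870 s × 0.206 L) = 2.88×10⁻⁷ M s⁻¹.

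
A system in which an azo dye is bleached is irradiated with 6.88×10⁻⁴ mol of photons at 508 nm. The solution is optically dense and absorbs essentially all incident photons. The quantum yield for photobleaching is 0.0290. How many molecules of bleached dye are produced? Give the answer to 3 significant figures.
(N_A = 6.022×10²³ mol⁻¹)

1.20×10¹⁹ molecules

Product: Φ × n_abs = 0.0290 × 6.88×10⁻⁴ = 1.995×10⁻⁵ mol.
As a count: 1.995×10⁻⁵ × 6.022×10²³ = 1.20×10¹⁹.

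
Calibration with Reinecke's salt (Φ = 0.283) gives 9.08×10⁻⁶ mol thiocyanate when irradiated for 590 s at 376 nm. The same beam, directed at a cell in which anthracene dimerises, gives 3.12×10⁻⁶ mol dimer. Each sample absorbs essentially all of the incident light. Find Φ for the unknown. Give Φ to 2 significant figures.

Photons absorbed by the actinometer: 9.08×10⁻⁶ / 0.283 = 3.208×10⁻⁵ mol.
Φ(unknown) = 3.12×10⁻⁶ / 3.208×10⁻⁵ = 0.097.

Φ = 0.097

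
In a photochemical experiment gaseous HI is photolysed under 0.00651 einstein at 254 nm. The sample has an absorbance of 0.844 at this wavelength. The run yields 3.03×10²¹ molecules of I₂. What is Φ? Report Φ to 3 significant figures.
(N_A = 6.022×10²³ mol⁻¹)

Product: 3.03×10²¹ / 6.022×10²³ = 0.005032 mol.
Fraction absorbed: 1 − 10^(−0.844) = 0.8568.
Photons absorbed: 0.8568 × 0.00651 = 0.005578 mol.
Φ = 0.005032 mol / 0.005578 mol photons = 0.902.

Φ = 0.902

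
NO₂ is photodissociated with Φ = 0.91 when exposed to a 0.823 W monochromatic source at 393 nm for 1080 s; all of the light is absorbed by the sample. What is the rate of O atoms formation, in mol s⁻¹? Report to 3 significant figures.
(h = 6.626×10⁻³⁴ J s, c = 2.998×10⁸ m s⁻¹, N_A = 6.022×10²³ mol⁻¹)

2.46×10⁻⁶ mol s⁻¹

Photon energy at 393 nm: hc/λ = (6.626×10⁻³⁴)(2.998×10⁸)/(393×10⁻⁹) = 5.055×10⁻¹⁹ J.
Energy delivered: (0.823 W)(1080 s) = 888.8 J.
Photons incident: 888.8 / 5.055×10⁻¹⁹ = 1.758×10²¹, i.e. 1.758×10²¹/6.022×10²³ = 0.002919 mol.
Product formed: 0.91 × 0.002919 = 0.002656 mol.
Rate: 0.002656 / 1080 s = 2.46×10⁻⁶ mol s⁻¹.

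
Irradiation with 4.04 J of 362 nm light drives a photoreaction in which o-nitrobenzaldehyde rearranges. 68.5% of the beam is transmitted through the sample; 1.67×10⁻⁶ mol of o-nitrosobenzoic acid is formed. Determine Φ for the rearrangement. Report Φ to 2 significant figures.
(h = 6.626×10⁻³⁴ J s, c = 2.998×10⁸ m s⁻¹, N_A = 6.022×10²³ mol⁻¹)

Φ = 0.43

Photon energy at 362 nm: hc/λ = (6.626×10⁻³⁴)(2.998×10⁸)/(362×10⁻⁹) = 5.487×10⁻¹⁹ J.
Photons incident: 4.04 / 5.487×10⁻¹⁹ = 7.363×10¹⁸, i.e. 7.363×10¹⁸/6.022×10²³ = 1.223×10⁻⁵ mol.
Fraction absorbed: 1 − 68.5/100 = 0.3150.
Photons absorbed: 0.3150 × 1.223×10⁻⁵ = 3.852×10⁻⁶ mol.
Φ = 1.67×10⁻⁶ mol / 3.852×10⁻⁶ mol photons = 0.43.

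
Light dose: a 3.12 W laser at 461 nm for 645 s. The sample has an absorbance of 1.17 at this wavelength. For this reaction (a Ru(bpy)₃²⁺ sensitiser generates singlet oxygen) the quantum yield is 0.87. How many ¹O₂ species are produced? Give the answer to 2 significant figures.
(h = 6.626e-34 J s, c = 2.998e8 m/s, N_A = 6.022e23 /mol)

Photon energy at 461 nm: hc/λ = (6.626e-34)(2.998e8)/(461e-9) = 4.309e-19 J.
Energy delivered: (3.12 W)(645 s) = 2012 J.
Photons incident: 2012 / 4.309e-19 = 4.669e21, i.e. 4.669e21/6.022e23 = 0.007753 mol.
Fraction absorbed: 1 − 10^(−1.17) = 0.9324.
Photons absorbed: 0.9324 × 0.007753 = 0.007229 mol.
Product: Φ × n_abs = 0.87 × 0.007229 = 0.006289 mol.
As a count: 0.006289 × 6.022e23 = 3.8e21.

3.8e21 species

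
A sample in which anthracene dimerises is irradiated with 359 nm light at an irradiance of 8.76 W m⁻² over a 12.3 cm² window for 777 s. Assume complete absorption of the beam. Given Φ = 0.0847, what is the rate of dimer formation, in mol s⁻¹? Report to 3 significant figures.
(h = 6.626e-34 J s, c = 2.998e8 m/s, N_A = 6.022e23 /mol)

Photon energy at 359 nm: hc/λ = (6.626e-34)(2.998e8)/(359e-9) = 5.533e-19 J.
Energy delivered: (8.76 W m⁻²)(12.3e-4 m²)(777 s) = 8.372 J.
Photons incident: 8.372 / 5.533e-19 = 1.513e19, i.e. 1.513e19/6.022e23 = 2.512e-5 mol.
Product formed: 0.0847 × 2.512e-5 = 2.128e-6 mol.
Rate: 2.128e-6 / 777 s = 2.74e-9 mol s⁻¹.

2.74e-9 mol s⁻¹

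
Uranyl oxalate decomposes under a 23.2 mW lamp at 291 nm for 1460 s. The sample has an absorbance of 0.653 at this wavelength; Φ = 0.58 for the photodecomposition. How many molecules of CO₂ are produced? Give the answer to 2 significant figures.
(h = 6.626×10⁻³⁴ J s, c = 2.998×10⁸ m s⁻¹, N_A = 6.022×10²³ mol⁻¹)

2.2×10¹⁹ molecules

Photon energy at 291 nm: hc/λ = (6.626×10⁻³⁴)(2.998×10⁸)/(291×10⁻⁹) = 6.826×10⁻¹⁹ J.
Energy delivered: (23.2 mW)(1460 s) = 33.87 J.
Photons incident: 33.87 / 6.826×10⁻¹⁹ = 4.962×10¹⁹, i.e. 4.962×10¹⁹/6.022×10²³ = 8.240×10⁻⁵ mol.
Fraction absorbed: 1 − 10^(−0.653) = 0.7777.
Photons absorbed: 0.7777 × 8.240×10⁻⁵ = 6.408×10⁻⁵ mol.
Product: Φ × n_abs = 0.58 × 6.408×10⁻⁵ = 3.717×10⁻⁵ mol.
As a count: 3.717×10⁻⁵ × 6.022×10²³ = 2.2×10¹⁹.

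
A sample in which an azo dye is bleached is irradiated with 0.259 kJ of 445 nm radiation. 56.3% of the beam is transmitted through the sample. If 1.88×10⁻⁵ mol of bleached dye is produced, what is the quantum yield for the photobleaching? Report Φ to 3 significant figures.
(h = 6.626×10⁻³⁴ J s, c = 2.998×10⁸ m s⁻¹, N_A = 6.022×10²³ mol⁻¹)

Φ = 0.0447

Photon energy at 445 nm: hc/λ = (6.626×10⁻³⁴)(2.998×10⁸)/(445×10⁻⁹) = 4.464×10⁻¹⁹ J.
Incident energy: 0.259 kJ = 259 J.
Photons incident: 259 / 4.464×10⁻¹⁹ = 5.802×10²⁰, i.e. 5.802×10²⁰/6.022×10²³ = 9.635×10⁻⁴ mol.
Fraction absorbed: 1 − 56.3/100 = 0.4370.
Photons absorbed: 0.4370 × 9.635×10⁻⁴ = 4.210×10⁻⁴ mol.
Φ = 1.88×10⁻⁵ mol / 4.210×10⁻⁴ mol photons = 0.0447.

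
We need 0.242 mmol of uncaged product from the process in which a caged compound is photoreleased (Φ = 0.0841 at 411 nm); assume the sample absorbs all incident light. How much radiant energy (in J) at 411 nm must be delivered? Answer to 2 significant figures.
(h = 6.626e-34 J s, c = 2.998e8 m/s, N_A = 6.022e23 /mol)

840 J

Product: 0.242 mmol = 2.42e-4 mol.
Photons that must be absorbed: 2.42e-4 / 0.0841 = 0.002878 mol.
Photon energy: hc/λ = 4.833e-19 J; per mole, 2.910e5 J mol⁻¹.
Energy required: 0.002878 × 2.910e5 = 840 J.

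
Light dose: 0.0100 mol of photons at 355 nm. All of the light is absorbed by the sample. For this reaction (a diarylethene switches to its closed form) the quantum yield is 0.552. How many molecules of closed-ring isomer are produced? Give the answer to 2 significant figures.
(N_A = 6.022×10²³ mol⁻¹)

3.3×10²¹ molecules

Product: Φ × n_abs = 0.552 × 0.0100 = 0.005520 mol.
As a count: 0.005520 × 6.022×10²³ = 3.3×10²¹.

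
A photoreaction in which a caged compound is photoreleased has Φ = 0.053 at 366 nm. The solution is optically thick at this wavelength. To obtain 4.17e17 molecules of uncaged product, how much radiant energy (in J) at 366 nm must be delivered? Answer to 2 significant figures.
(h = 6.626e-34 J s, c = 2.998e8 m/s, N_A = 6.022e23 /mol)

4.3 J

Product: 4.17e17 / 6.022e23 = 6.925e-7 mol.
Photons that must be absorbed: 6.925e-7 / 0.053 = 1.307e-5 mol.
Photon energy: hc/λ = 5.428e-19 J; per mole, 3.269e5 J mol⁻¹.
Energy required: 1.307e-5 × 3.269e5 = 4.3 J.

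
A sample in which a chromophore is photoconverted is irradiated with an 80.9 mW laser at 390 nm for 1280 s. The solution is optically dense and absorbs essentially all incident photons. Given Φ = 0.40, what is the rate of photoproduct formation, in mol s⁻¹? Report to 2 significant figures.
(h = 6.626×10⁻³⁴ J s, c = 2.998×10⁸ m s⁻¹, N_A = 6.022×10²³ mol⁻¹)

1.1×10⁻⁷ mol s⁻¹

Photon energy at 390 nm: hc/λ = (6.626×10⁻³⁴)(2.998×10⁸)/(390×10⁻⁹) = 5.094×10⁻¹⁹ J.
Energy delivered: (80.9 mW)(1280 s) = 103.6 J.
Photons incident: 103.6 / 5.094×10⁻¹⁹ = 2.034×10²⁰, i.e. 2.034×10²⁰/6.022×10²³ = 3.378×10⁻⁴ mol.
Product formed: 0.40 × 3.378×10⁻⁴ = 1.351×10⁻⁴ mol.
Rate: 1.351×10⁻⁴ / 1280 s = 1.1×10⁻⁷ mol s⁻¹.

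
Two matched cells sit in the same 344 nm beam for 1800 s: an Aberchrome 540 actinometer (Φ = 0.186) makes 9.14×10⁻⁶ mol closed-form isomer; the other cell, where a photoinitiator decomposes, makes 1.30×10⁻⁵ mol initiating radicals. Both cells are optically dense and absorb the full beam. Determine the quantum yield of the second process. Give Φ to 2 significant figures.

Φ = 0.26

Photons absorbed by the actinometer: 9.14×10⁻⁶ / 0.186 = 4.914×10⁻⁵ mol.
Φ(unknown) = 1.30×10⁻⁵ / 4.914×10⁻⁵ = 0.26.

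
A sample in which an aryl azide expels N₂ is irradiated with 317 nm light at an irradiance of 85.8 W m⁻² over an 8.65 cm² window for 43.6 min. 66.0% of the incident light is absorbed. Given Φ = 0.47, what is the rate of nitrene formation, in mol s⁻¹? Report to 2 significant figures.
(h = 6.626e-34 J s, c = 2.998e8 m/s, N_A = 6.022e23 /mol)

6.1e-8 mol s⁻¹

Photon energy at 317 nm: hc/λ = (6.626e-34)(2.998e8)/(317e-9) = 6.266e-19 J.
Energy delivered: (85.8 W m⁻²)(8.65e-4 m²)(2616 s) = 194.2 J.
Photons incident: 194.2 / 6.266e-19 = 3.099e20, i.e. 3.099e20/6.022e23 = 5.146e-4 mol.
Photons absorbed: 0.660 × 5.146e-4 = 3.396e-4 mol.
Product formed: 0.47 × 3.396e-4 = 1.596e-4 mol.
Rate: 1.596e-4 / 2616 s = 6.1e-8 mol s⁻¹.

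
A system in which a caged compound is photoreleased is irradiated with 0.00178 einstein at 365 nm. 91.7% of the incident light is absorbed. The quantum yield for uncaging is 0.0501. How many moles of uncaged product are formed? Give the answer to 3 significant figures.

8.18×10⁻⁵ mol

Photons absorbed: 0.917 × 0.00178 = 0.001632 mol.
Product: Φ × n_abs = 0.0501 × 0.001632 = 8.176×10⁻⁵ mol.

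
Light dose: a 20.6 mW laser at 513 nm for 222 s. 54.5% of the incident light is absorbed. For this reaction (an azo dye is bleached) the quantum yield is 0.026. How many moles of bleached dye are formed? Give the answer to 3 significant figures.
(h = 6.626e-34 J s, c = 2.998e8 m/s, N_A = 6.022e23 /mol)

Photon energy at 513 nm: hc/λ = (6.626e-34)(2.998e8)/(513e-9) = 3.872e-19 J.
Energy delivered: (20.6 mW)(222 s) = 4.573 J.
Photons incident: 4.573 / 3.872e-19 = 1.181e19, i.e. 1.181e19/6.022e23 = 1.961e-5 mol.
Photons absorbed: 0.545 × 1.961e-5 = 1.069e-5 mol.
Product: Φ × n_abs = 0.026 × 1.069e-5 = 2.779e-7 mol.

2.78e-7 mol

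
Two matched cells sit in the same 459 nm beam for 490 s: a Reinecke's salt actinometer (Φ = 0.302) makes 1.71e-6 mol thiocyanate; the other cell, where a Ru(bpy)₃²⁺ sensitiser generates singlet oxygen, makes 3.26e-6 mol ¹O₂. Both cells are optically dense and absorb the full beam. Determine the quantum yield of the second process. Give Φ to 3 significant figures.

Photons absorbed by the actinometer: 1.71e-6 / 0.302 = 5.662e-6 mol.
Φ(unknown) = 3.26e-6 / 5.662e-6 = 0.576.

Φ = 0.576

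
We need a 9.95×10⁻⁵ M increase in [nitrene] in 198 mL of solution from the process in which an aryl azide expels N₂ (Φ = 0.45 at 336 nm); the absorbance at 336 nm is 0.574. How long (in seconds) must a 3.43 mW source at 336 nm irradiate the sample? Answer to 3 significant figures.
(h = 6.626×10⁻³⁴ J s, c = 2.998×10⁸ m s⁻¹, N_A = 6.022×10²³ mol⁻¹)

Product: (9.95×10⁻⁵ M)(0.198 L) = 1.970×10⁻⁵ mol.
Photons that must be absorbed: 1.970×10⁻⁵ / 0.45 = 4.378×10⁻⁵ mol.
Fraction absorbed: 1 − 10^(−0.574) = 0.7333.
Incident photons needed: 4.378×10⁻⁵ / 0.7333 = 5.970×10⁻⁵ mol.
Photon energy: hc/λ = 5.912×10⁻¹⁹ J; per mole, 3.560×10⁵ J mol⁻¹.
Energy required: 5.970×10⁻⁵ × 3.560×10⁵ = 21.25 J.
Time: 21.25 J / 0.00343 W = 6200 s.

t ≈ 6200 s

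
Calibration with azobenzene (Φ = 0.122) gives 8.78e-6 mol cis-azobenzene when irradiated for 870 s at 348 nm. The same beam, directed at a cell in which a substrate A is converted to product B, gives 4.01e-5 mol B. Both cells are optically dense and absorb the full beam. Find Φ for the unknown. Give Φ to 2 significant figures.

Φ = 0.56

Photons absorbed by the actinometer: 8.78e-6 / 0.122 = 7.197e-5 mol.
Φ(unknown) = 4.01e-5 / 7.197e-5 = 0.56.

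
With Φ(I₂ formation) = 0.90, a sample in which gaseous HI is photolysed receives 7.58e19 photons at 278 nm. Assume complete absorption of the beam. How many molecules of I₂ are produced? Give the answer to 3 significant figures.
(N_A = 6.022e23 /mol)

Moles of photons: 7.58e19 / 6.022e23 = 1.259e-4 mol.
Product: Φ × n_abs = 0.90 × 1.259e-4 = 1.133e-4 mol.
As a count: 1.133e-4 × 6.022e23 = 6.82e19.

6.82e19 molecules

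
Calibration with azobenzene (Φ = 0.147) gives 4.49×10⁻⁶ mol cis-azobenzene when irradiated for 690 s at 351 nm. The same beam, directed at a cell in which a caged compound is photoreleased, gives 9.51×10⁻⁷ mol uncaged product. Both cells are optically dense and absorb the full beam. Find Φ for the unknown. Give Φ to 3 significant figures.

Φ = 0.0311

Photons absorbed by the actinometer: 4.49×10⁻⁶ / 0.147 = 3.054×10⁻⁵ mol.
Φ(unknown) = 9.51×10⁻⁷ / 3.054×10⁻⁵ = 0.0311.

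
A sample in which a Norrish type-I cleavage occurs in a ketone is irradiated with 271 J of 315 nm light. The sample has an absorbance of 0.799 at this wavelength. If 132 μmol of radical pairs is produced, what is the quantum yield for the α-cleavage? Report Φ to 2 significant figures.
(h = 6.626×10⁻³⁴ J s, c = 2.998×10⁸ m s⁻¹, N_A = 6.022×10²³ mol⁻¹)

Φ = 0.22

Product: 132 μmol = 1.32×10⁻⁴ mol.
Photon energy at 315 nm: hc/λ = (6.626×10⁻³⁴)(2.998×10⁸)/(315×10⁻⁹) = 6.306×10⁻¹⁹ J.
Photons incident: 271 / 6.306×10⁻¹⁹ = 4.297×10²⁰, i.e. 4.297×10²⁰/6.022×10²³ = 7.136×10⁻⁴ mol.
Fraction absorbed: 1 − 10^(−0.799) = 0.8411.
Photons absorbed: 0.8411 × 7.136×10⁻⁴ = 6.002×10⁻⁴ mol.
Φ = 1.32×10⁻⁴ mol / 6.002×10⁻⁴ mol photons = 0.22.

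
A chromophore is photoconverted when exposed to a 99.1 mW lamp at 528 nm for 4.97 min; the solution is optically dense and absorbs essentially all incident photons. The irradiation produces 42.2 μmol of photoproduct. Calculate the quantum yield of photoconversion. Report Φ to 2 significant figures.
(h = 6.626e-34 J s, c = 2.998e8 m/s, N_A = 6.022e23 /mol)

Φ = 0.32

Product: 42.2 μmol = 4.22e-5 mol.
Photon energy at 528 nm: hc/λ = (6.626e-34)(2.998e8)/(528e-9) = 3.762e-19 J.
Energy delivered: (99.1 mW)(298.2 s) = 29.55 J.
Photons incident: 29.55 / 3.762e-19 = 7.855e19, i.e. 7.855e19/6.022e23 = 1.304e-4 mol.
Φ = 4.22e-5 mol / 1.304e-4 mol photons = 0.32.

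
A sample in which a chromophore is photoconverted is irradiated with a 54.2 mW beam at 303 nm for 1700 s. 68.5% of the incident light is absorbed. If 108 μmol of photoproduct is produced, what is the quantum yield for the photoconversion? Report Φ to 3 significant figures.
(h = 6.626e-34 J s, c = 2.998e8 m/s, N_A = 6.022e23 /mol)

Product: 108 μmol = 1.08e-4 mol.
Photon energy at 303 nm: hc/λ = (6.626e-34)(2.998e8)/(303e-9) = 6.556e-19 J.
Energy delivered: (54.2 mW)(1700 s) = 92.14 J.
Photons incident: 92.14 / 6.556e-19 = 1.405e20, i.e. 1.405e20/6.022e23 = 2.333e-4 mol.
Photons absorbed: 0.685 × 2.333e-4 = 1.598e-4 mol.
Φ = 1.08e-4 mol / 1.598e-4 mol photons = 0.676.

Φ = 0.676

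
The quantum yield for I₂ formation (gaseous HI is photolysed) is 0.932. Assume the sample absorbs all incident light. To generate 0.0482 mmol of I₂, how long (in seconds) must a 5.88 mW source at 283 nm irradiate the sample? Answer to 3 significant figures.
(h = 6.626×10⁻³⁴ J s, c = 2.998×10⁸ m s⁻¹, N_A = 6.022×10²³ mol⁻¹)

Product: 0.0482 mmol = 4.82×10⁻⁵ mol.
Photons that must be absorbed: 4.82×10⁻⁵ / 0.932 = 5.172×10⁻⁵ mol.
Photon energy: hc/λ = 7.019×10⁻¹⁹ J; per mole, 4.227×10⁵ J mol⁻¹.
Energy required: 5.172×10⁻⁵ × 4.227×10⁵ = 21.86 J.
Time: 21.86 J / 0.00588 W = 3720 s.

t ≈ 3720 s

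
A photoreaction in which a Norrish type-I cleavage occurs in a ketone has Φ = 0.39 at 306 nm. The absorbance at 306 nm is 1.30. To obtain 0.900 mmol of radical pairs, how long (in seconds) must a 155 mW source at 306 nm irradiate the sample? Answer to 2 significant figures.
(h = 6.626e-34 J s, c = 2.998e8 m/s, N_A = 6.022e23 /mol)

t ≈ 6100 s

Product: 0.900 mmol = 9.00e-4 mol.
Photons that must be absorbed: 9.00e-4 / 0.39 = 0.002308 mol.
Fraction absorbed: 1 − 10^(−1.30) = 0.9499.
Incident photons needed: 0.002308 / 0.9499 = 0.002430 mol.
Photon energy: hc/λ = 6.492e-19 J; per mole, 3.909e5 J mol⁻¹.
Energy required: 0.002430 × 3.909e5 = 949.9 J.
Time: 949.9 J / 0.155 W = 6100 s.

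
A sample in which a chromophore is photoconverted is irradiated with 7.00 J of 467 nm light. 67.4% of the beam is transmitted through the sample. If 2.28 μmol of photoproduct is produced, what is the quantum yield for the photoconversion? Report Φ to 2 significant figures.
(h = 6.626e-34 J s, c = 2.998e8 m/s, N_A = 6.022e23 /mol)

Product: 2.28 μmol = 2.28e-6 mol.
Photon energy at 467 nm: hc/λ = (6.626e-34)(2.998e8)/(467e-9) = 4.254e-19 J.
Photons incident: 7.00 / 4.254e-19 = 1.646e19, i.e. 1.646e19/6.022e23 = 2.733e-5 mol.
Fraction absorbed: 1 − 67.4/100 = 0.3260.
Photons absorbed: 0.3260 × 2.733e-5 = 8.910e-6 mol.
Φ = 2.28e-6 mol / 8.910e-6 mol photons = 0.26.

Φ = 0.26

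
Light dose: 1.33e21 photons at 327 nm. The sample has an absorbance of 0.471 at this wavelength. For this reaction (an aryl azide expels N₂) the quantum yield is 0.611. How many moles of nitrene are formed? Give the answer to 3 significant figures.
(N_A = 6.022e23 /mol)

8.93e-4 mol

Moles of photons: 1.33e21 / 6.022e23 = 0.002209 mol.
Fraction absorbed: 1 − 10^(−0.471) = 0.6619.
Photons absorbed: 0.6619 × 0.002209 = 0.001462 mol.
Product: Φ × n_abs = 0.611 × 0.001462 = 8.933e-4 mol.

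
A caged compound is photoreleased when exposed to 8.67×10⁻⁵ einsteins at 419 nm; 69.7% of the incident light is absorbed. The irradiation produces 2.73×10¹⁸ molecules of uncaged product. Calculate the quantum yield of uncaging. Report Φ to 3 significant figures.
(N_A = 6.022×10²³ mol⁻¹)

Φ = 0.0750

Product: 2.73×10¹⁸ / 6.022×10²³ = 4.533×10⁻⁶ mol.
Photons absorbed: 0.697 × 8.67×10⁻⁵ = 6.043×10⁻⁵ mol.
Φ = 4.533×10⁻⁶ mol / 6.043×10⁻⁵ mol photons = 0.0750.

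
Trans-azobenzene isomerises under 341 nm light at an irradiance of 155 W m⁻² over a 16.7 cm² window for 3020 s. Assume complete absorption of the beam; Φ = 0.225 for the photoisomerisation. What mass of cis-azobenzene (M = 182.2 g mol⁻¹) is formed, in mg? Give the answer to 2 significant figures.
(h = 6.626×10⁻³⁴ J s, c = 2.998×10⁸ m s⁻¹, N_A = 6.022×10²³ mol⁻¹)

91 mg

Photon energy at 341 nm: hc/λ = (6.626×10⁻³⁴)(2.998×10⁸)/(341×10⁻⁹) = 5.825×10⁻¹⁹ J.
Energy delivered: (155 W m⁻²)(16.7×10⁻⁴ m²)(3020 s) = 781.7 J.
Photons incident: 781.7 / 5.825×10⁻¹⁹ = 1.342×10²¹, i.e. 1.342×10²¹/6.022×10²³ = 0.002228 mol.
Product: Φ × n_abs = 0.225 × 0.002228 = 5.013×10⁻⁴ mol.
Mass: 5.013×10⁻⁴ × 182.2 = 0.09134 g = 91 mg.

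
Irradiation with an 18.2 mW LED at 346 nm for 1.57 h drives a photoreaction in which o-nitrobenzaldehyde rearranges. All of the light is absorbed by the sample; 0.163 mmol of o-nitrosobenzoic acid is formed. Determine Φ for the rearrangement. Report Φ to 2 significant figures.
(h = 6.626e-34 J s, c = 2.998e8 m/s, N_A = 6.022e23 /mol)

Φ = 0.55

Product: 0.163 mmol = 1.63e-4 mol.
Photon energy at 346 nm: hc/λ = (6.626e-34)(2.998e8)/(346e-9) = 5.741e-19 J.
Energy delivered: (18.2 mW)(5652 s) = 102.9 J.
Photons incident: 102.9 / 5.741e-19 = 1.792e20, i.e. 1.792e20/6.022e23 = 2.976e-4 mol.
Φ = 1.63e-4 mol / 2.976e-4 mol photons = 0.55.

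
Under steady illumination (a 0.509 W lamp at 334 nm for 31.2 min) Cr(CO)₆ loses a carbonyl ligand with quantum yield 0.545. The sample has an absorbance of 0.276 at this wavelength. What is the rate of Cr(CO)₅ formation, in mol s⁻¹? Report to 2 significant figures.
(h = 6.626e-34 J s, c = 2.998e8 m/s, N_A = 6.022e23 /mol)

Photon energy at 334 nm: hc/λ = (6.626e-34)(2.998e8)/(334e-9) = 5.948e-19 J.
Energy delivered: (0.509 W)(1872 s) = 952.8 J.
Photons incident: 952.8 / 5.948e-19 = 1.602e21, i.e. 1.602e21/6.022e23 = 0.002660 mol.
Fraction absorbed: 1 − 10^(−0.276) = 0.4703.
Photons absorbed: 0.4703 × 0.002660 = 0.001251 mol.
Product formed: 0.545 × 0.001251 = 6.818e-4 mol.
Rate: 6.818e-4 / 1872 s = 3.6e-7 mol s⁻¹.

3.6e-7 mol s⁻¹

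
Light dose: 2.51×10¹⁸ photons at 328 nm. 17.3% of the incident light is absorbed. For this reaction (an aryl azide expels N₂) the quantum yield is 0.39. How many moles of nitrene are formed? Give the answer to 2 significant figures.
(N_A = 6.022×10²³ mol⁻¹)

2.8×10⁻⁷ mol

Moles of photons: 2.51×10¹⁸ / 6.022×10²³ = 4.168×10⁻⁶ mol.
Photons absorbed: 0.173 × 4.168×10⁻⁶ = 7.211×10⁻⁷ mol.
Product: Φ × n_abs = 0.39 × 7.211×10⁻⁷ = 2.812×10⁻⁷ mol.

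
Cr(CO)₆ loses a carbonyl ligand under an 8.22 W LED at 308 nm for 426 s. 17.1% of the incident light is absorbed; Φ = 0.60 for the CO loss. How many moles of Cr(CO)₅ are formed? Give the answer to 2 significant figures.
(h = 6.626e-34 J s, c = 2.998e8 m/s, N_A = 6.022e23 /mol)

9.3e-4 mol

Photon energy at 308 nm: hc/λ = (6.626e-34)(2.998e8)/(308e-9) = 6.450e-19 J.
Energy delivered: (8.22 W)(426 s) = 3502 J.
Photons incident: 3502 / 6.450e-19 = 5.429e21, i.e. 5.429e21/6.022e23 = 0.009015 mol.
Photons absorbed: 0.171 × 0.009015 = 0.001542 mol.
Product: Φ × n_abs = 0.60 × 0.001542 = 9.252e-4 mol.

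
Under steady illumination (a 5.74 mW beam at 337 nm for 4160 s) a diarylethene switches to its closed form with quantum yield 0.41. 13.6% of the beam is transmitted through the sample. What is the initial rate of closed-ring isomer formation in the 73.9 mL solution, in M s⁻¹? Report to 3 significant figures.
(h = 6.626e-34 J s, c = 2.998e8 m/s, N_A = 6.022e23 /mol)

7.75e-8 M s⁻¹

Photon energy at 337 nm: hc/λ = (6.626e-34)(2.998e8)/(337e-9) = 5.895e-19 J.
Energy delivered: (5.74 mW)(4160 s) = 23.88 J.
Photons incident: 23.88 / 5.895e-19 = 4.051e19, i.e. 4.051e19/6.022e23 = 6.727e-5 mol.
Fraction absorbed: 1 − 13.6/100 = 0.8640.
Photons absorbed: 0.8640 × 6.727e-5 = 5.812e-5 mol.
Product formed: 0.41 × 5.812e-5 = 2.383e-5 mol.
Rate: 2.383e-5 mol / (4160 s × 0.0739 L) = 7.75e-8 M s⁻¹.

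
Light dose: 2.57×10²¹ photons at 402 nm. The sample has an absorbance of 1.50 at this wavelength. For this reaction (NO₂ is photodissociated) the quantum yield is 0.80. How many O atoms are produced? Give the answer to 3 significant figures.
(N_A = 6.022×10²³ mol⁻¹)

1.99×10²¹ atoms

Moles of photons: 2.57×10²¹ / 6.022×10²³ = 0.004268 mol.
Fraction absorbed: 1 − 10^(−1.50) = 0.9684.
Photons absorbed: 0.9684 × 0.004268 = 0.004133 mol.
Product: Φ × n_abs = 0.80 × 0.004133 = 0.003306 mol.
As a count: 0.003306 × 6.022×10²³ = 1.99×10²¹.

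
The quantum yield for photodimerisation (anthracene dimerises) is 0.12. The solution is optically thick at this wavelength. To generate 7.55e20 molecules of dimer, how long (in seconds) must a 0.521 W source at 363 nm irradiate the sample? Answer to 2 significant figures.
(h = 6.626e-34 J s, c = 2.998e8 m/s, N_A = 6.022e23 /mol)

t ≈ 6600 s

Product: 7.55e20 / 6.022e23 = 0.001254 mol.
Photons that must be absorbed: 0.001254 / 0.12 = 0.01045 mol.
Photon energy: hc/λ = 5.472e-19 J; per mole, 3.295e5 J mol⁻¹.
Energy required: 0.01045 × 3.295e5 = 3443 J.
Time: 3443 J / 0.521 W = 6600 s.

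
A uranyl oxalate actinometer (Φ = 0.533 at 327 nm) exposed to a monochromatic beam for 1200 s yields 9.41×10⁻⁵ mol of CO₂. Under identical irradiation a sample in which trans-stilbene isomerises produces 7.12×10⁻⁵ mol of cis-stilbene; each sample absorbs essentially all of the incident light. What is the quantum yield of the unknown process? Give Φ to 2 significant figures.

Photons absorbed by the actinometer: 9.41×10⁻⁵ / 0.533 = 1.765×10⁻⁴ mol.
Φ(unknown) = 7.12×10⁻⁵ / 1.765×10⁻⁴ = 0.40.

Φ = 0.40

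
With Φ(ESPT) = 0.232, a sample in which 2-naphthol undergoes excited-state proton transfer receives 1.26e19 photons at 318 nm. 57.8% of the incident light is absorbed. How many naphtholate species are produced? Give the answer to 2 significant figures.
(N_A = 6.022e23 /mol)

1.7e18 species

Moles of photons: 1.26e19 / 6.022e23 = 2.092e-5 mol.
Photons absorbed: 0.578 × 2.092e-5 = 1.209e-5 mol.
Product: Φ × n_abs = 0.232 × 1.209e-5 = 2.805e-6 mol.
As a count: 2.805e-6 × 6.022e23 = 1.7e18.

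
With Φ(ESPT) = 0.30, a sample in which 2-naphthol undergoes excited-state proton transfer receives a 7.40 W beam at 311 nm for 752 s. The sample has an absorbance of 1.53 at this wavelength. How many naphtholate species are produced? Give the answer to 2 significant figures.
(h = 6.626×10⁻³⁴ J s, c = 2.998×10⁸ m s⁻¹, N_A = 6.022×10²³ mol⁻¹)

2.5×10²¹ species

Photon energy at 311 nm: hc/λ = (6.626×10⁻³⁴)(2.998×10⁸)/(311×10⁻⁹) = 6.387×10⁻¹⁹ J.
Energy delivered: (7.40 W)(752 s) = 5565 J.
Photons incident: 5565 / 6.387×10⁻¹⁹ = 8.713×10²¹, i.e. 8.713×10²¹/6.022×10²³ = 0.01447 mol.
Fraction absorbed: 1 − 10^(−1.53) = 0.9705.
Photons absorbed: 0.9705 × 0.01447 = 0.01404 mol.
Product: Φ × n_abs = 0.30 × 0.01404 = 0.004212 mol.
As a count: 0.004212 × 6.022×10²³ = 2.5×10²¹.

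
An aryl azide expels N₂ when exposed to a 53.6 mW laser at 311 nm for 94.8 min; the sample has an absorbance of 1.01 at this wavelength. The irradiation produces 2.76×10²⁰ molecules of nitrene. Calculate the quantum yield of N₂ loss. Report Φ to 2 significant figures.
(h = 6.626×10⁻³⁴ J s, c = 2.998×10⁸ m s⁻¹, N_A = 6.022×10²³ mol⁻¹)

Φ = 0.64

Product: 2.76×10²⁰ / 6.022×10²³ = 4.583×10⁻⁴ mol.
Photon energy at 311 nm: hc/λ = (6.626×10⁻³⁴)(2.998×10⁸)/(311×10⁻⁹) = 6.387×10⁻¹⁹ J.
Energy delivered: (53.6 mW)(5688 s) = 304.9 J.
Photons incident: 304.9 / 6.387×10⁻¹⁹ = 4.774×10²⁰, i.e. 4.774×10²⁰/6.022×10²³ = 7.928×10⁻⁴ mol.
Fraction absorbed: 1 − 10^(−1.01) = 0.9023.
Photons absorbed: 0.9023 × 7.928×10⁻⁴ = 7.153×10⁻⁴ mol.
Φ = 4.583×10⁻⁴ mol / 7.153×10⁻⁴ mol photons = 0.64.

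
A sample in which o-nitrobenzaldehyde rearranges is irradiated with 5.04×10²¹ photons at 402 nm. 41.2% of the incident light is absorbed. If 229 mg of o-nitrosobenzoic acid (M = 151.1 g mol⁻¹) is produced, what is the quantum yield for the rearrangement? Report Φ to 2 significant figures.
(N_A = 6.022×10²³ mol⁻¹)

Φ = 0.44

Product: 229 mg / 151.1 g mol⁻¹ = 0.001516 mol.
Moles of photons: 5.04×10²¹ / 6.022×10²³ = 0.008369 mol.
Photons absorbed: 0.412 × 0.008369 = 0.003448 mol.
Φ = 0.001516 mol / 0.003448 mol photons = 0.44.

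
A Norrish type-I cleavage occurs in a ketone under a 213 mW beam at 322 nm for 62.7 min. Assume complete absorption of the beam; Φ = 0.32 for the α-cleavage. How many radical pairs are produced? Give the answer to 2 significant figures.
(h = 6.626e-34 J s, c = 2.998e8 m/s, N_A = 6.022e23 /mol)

4.2e20 radical pairs

Photon energy at 322 nm: hc/λ = (6.626e-34)(2.998e8)/(322e-9) = 6.169e-19 J.
Energy delivered: (213 mW)(3762 s) = 801.3 J.
Photons incident: 801.3 / 6.169e-19 = 1.299e21, i.e. 1.299e21/6.022e23 = 0.002157 mol.
Product: Φ × n_abs = 0.32 × 0.002157 = 6.902e-4 mol.
As a count: 6.902e-4 × 6.022e23 = 4.2e20.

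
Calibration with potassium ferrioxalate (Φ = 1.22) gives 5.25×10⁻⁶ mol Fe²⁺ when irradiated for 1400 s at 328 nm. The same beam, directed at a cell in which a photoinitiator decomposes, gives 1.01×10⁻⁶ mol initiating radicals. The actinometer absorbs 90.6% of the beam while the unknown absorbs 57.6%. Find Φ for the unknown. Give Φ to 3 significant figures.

Photons absorbed by the actinometer: 5.25×10⁻⁶ / 1.22 = 4.303×10⁻⁶ mol.
Incident flux: 4.303×10⁻⁶ / 0.906 = 4.749×10⁻⁶ einstein.
Absorbed by unknown: 0.576 × 4.749×10⁻⁶ = 2.735×10⁻⁶ mol.
Φ(unknown) = 1.01×10⁻⁶ / 2.735×10⁻⁶ = 0.369.

Φ = 0.369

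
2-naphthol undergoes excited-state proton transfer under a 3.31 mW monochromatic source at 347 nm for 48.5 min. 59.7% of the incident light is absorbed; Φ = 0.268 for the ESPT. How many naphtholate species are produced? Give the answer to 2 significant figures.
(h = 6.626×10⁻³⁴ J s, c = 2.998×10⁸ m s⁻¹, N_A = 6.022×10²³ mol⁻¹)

Photon energy at 347 nm: hc/λ = (6.626×10⁻³⁴)(2.998×10⁸)/(347×10⁻⁹) = 5.725×10⁻¹⁹ J.
Energy delivered: (3.31 mW)(2910 s) = 9.632 J.
Photons incident: 9.632 / 5.725×10⁻¹⁹ = 1.682×10¹⁹, i.e. 1.682×10¹⁹/6.022×10²³ = 2.793×10⁻⁵ mol.
Photons absorbed: 0.597 × 2.793×10⁻⁵ = 1.667×10⁻⁵ mol.
Product: Φ × n_abs = 0.268 × 1.667×10⁻⁵ = 4.468×10⁻⁶ mol.
As a count: 4.468×10⁻⁶ × 6.022×10²³ = 2.7×10¹⁸.

2.7×10¹⁸ species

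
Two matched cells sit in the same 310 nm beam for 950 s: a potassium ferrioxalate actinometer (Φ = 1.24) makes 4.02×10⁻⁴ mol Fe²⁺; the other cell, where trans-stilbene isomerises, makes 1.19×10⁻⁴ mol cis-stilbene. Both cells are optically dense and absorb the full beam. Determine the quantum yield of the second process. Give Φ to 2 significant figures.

Φ = 0.37

Photons absorbed by the actinometer: 4.02×10⁻⁴ / 1.24 = 3.242×10⁻⁴ mol.
Φ(unknown) = 1.19×10⁻⁴ / 3.242×10⁻⁴ = 0.37.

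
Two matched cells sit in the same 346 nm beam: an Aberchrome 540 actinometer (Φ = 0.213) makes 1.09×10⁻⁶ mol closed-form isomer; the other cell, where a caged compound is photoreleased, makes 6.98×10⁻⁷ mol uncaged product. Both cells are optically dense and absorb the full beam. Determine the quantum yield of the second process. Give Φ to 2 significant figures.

Φ = 0.14

Photons absorbed by the actinometer: 1.09×10⁻⁶ / 0.213 = 5.117×10⁻⁶ mol.
Φ(unknown) = 6.98×10⁻⁷ / 5.117×10⁻⁶ = 0.14.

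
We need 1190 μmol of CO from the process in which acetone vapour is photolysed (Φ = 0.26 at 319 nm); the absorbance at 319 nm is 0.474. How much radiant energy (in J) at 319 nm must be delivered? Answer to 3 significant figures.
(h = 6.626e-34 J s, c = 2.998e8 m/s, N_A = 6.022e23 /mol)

2580 J

Product: 1190 μmol = 0.00119 mol.
Photons that must be absorbed: 0.00119 / 0.26 = 0.004577 mol.
Fraction absorbed: 1 − 10^(−0.474) = 0.6643.
Incident photons needed: 0.004577 / 0.6643 = 0.006890 mol.
Photon energy: hc/λ = 6.227e-19 J; per mole, 3.750e5 J mol⁻¹.
Energy required: 0.006890 × 3.750e5 = 2580 J.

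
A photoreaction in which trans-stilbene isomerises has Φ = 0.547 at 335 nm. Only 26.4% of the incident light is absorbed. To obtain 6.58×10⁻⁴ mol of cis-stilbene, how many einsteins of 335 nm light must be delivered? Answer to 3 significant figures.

0.00456 einstein

Photons that must be absorbed: 6.58×10⁻⁴ / 0.547 = 0.001203 mol.
Incident photons needed: 0.001203 / 0.264 = 0.004557 mol.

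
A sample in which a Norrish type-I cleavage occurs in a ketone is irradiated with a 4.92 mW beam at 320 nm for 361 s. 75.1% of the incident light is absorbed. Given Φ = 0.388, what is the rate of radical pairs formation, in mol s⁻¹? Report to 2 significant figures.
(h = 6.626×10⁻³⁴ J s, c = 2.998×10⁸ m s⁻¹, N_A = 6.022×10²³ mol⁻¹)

Photon energy at 320 nm: hc/λ = (6.626×10⁻³⁴)(2.998×10⁸)/(320×10⁻⁹) = 6.208×10⁻¹⁹ J.
Energy delivered: (4.92 mW)(361 s) = 1.776 J.
Photons incident: 1.776 / 6.208×10⁻¹⁹ = 2.861×10¹⁸, i.e. 2.861×10¹⁸/6.022×10²³ = 4.751×10⁻⁶ mol.
Photons absorbed: 0.751 × 4.751×10⁻⁶ = 3.568×10⁻⁶ mol.
Product formed: 0.388 × 3.568×10⁻⁶ = 1.384×10⁻⁶ mol.
Rate: 1.384×10⁻⁶ / 361 s = 3.8×10⁻⁹ mol s⁻¹.

3.8×10⁻⁹ mol s⁻¹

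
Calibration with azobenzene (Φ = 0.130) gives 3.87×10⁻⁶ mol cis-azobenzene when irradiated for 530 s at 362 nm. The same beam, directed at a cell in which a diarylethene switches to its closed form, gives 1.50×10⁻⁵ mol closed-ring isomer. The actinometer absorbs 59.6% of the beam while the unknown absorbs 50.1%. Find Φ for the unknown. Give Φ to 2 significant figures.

Φ = 0.60

Photons absorbed by the actinometer: 3.87×10⁻⁶ / 0.130 = 2.977×10⁻⁵ mol.
Incident flux: 2.977×10⁻⁵ / 0.596 = 4.995×10⁻⁵ einstein.
Absorbed by unknown: 0.501 × 4.995×10⁻⁵ = 2.502×10⁻⁵ mol.
Φ(unknown) = 1.50×10⁻⁵ / 2.502×10⁻⁵ = 0.60.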